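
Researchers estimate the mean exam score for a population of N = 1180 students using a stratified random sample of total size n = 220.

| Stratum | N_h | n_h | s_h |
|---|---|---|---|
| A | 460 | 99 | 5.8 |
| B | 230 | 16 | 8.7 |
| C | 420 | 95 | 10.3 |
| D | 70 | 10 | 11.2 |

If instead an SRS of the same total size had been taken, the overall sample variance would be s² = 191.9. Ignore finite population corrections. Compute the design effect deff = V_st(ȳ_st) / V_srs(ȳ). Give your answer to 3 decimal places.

deff ≈ 0.478

V̂(ȳ_st) = Σ W_h² s_h²/n_h, with W_h = N_h/N and N = 1180:
  stratum A: (460/1180)²·5.8²/99 = 0.0516384
  stratum B: (230/1180)²·8.7²/16 = 0.179726
  stratum C: (420/1180)²·10.3²/95 = 0.141477
  stratum D: (70/1180)²·11.2²/10 = 0.0441436
V_st = 0.416985
V_srs = s²/n = 191.9/220 = 0.872273
deff = V_st / V_srs = 0.416985/0.872273 = 0.4780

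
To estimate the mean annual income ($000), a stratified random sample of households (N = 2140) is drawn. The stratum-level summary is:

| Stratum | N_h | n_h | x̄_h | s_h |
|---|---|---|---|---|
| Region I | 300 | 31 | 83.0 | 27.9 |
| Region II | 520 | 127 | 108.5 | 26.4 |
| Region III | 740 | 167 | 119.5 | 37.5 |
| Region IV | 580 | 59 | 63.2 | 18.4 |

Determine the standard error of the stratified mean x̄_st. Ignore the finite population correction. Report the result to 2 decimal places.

V̂(x̄_st) = Σ W_h² s_h²/n_h, with W_h = N_h/N and N = 2140:
  stratum Region I: (300/2140)²·27.9²/31 = 0.493471
  stratum Region II: (520/2140)²·26.4²/127 = 0.324029
  stratum Region III: (740/2140)²·37.5²/167 = 1.00689
  stratum Region IV: (580/2140)²·18.4²/59 = 0.421514
V̂(x̄_st) = 2.2459
SE(x̄_st) = √2.2459 = 1.49863

SE(x̄_st) ≈ 1.50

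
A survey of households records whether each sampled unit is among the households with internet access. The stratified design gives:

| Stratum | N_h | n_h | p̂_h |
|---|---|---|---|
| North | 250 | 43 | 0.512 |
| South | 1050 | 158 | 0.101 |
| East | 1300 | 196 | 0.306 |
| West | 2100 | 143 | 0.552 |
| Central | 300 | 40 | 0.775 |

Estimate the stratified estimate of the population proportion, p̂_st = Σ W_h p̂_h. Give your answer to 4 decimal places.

N = 5000; stratum weights W_h = N_h/N.
p̂_st = Σ W_h p̂_h = (250·0.512 + 1050·0.101 + 1300·0.306 + 2100·0.552 + 300·0.775)/5000 = 0.40471

p̂_st ≈ 0.4047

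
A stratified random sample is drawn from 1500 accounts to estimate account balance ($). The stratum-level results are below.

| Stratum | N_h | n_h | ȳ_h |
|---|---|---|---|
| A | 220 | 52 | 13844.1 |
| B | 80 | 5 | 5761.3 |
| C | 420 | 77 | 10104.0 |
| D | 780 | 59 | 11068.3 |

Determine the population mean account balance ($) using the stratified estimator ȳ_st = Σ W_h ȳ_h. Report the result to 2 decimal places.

ȳ_st ≈ 10922.37

N = Σ N_h = 1500. Stratum weights W_h = N_h/N.
ȳ_st = (220·13844.1 + 80·5761.3 + 420·10104.0 + 780·11068.3) / 1500 = 10922.3733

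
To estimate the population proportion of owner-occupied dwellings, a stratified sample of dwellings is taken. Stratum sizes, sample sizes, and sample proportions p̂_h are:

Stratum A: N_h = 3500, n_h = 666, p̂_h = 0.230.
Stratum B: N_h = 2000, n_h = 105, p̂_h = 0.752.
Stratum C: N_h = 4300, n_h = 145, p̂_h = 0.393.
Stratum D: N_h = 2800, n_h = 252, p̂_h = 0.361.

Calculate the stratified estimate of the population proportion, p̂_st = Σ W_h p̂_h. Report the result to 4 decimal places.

N = 12600; stratum weights W_h = N_h/N.
p̂_st = Σ W_h p̂_h = (3500·0.230 + 2000·0.752 + 4300·0.393 + 2800·0.361)/12600 = 0.39760

p̂_st ≈ 0.3976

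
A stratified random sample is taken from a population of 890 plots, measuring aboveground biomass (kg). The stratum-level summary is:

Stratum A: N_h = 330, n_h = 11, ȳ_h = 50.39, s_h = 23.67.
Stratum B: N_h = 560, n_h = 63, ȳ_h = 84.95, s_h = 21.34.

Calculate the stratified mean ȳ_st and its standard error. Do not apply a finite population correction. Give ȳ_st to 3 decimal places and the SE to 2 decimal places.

ȳ_st = Σ W_h ȳ_h = (330·50.39 + 560·84.95)/890 = 72.13562
V̂(ȳ_st) = Σ W_h² s_h²/n_h, with W_h = N_h/N and N = 890:
  stratum A: (330/890)²·23.67²/11 = 7.00248
  stratum B: (560/890)²·21.34²/63 = 2.86183
V̂(ȳ_st) = 9.86431
SE(ȳ_st) = √9.86431 = 3.14075

ȳ_st ≈ 72.136, SE ≈ 3.14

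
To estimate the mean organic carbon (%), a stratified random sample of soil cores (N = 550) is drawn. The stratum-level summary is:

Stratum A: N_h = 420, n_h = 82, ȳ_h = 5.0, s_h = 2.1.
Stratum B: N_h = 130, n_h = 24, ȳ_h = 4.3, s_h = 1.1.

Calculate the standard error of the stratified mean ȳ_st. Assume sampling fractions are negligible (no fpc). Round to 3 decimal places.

V̂(ȳ_st) = Σ W_h² s_h²/n_h, with W_h = N_h/N and N = 550:
  stratum A: (420/550)²·2.1²/82 = 0.0313616
  stratum B: (130/550)²·1.1²/24 = 0.00281667
V̂(ȳ_st) = 0.0341782
SE(ȳ_st) = √0.0341782 = 0.184874

SE(ȳ_st) ≈ 0.185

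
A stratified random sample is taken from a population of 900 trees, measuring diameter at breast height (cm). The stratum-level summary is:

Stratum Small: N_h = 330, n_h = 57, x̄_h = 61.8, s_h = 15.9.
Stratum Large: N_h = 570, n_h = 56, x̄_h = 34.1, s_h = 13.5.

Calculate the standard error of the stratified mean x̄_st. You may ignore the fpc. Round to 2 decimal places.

V̂(x̄_st) = Σ W_h² s_h²/n_h, with W_h = N_h/N and N = 900:
  stratum Small: (330/900)²·15.9²/57 = 0.596296
  stratum Large: (570/900)²·13.5²/56 = 1.3054
V̂(x̄_st) = 1.9017
SE(x̄_st) = √1.9017 = 1.37902

SE(x̄_st) ≈ 1.38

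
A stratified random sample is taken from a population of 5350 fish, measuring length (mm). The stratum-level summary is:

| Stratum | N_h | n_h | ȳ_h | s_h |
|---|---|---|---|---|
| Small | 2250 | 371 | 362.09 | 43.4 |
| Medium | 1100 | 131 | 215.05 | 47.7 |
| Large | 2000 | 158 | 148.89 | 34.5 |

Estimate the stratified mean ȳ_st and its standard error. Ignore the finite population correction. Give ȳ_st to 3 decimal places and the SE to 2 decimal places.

ȳ_st ≈ 252.157, SE ≈ 1.64

ȳ_st = Σ W_h ȳ_h = (2250·362.09 + 1100·215.05 + 2000·148.89)/5350 = 252.15654
V̂(ȳ_st) = Σ W_h² s_h²/n_h, with W_h = N_h/N and N = 5350:
  stratum Small: (2250/5350)²·43.4²/371 = 0.897972
  stratum Medium: (1100/5350)²·47.7²/131 = 0.734249
  stratum Large: (2000/5350)²·34.5²/158 = 1.05277
V̂(ȳ_st) = 2.68499
SE(ȳ_st) = √2.68499 = 1.63859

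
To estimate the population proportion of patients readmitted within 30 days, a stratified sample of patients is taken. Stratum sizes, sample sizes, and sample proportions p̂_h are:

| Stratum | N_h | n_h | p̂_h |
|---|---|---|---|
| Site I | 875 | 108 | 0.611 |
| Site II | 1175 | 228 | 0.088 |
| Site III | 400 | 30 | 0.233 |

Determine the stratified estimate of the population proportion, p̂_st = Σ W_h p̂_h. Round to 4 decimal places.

p̂_st ≈ 0.2985

N = 2450; stratum weights W_h = N_h/N.
p̂_st = Σ W_h p̂_h = (875·0.611 + 1175·0.088 + 400·0.233)/2450 = 0.29846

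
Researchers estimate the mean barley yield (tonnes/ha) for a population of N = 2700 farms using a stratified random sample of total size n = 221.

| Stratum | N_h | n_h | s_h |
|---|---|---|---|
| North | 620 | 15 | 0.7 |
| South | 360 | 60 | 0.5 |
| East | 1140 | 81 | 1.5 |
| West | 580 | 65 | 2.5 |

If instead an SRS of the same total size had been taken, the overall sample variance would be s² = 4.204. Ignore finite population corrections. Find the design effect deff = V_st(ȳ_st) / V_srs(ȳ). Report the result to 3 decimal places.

V̂(ȳ_st) = Σ W_h² s_h²/n_h, with W_h = N_h/N and N = 2700:
  stratum North: (620/2700)²·0.7²/15 = 0.00172251
  stratum South: (360/2700)²·0.5²/60 = 7.40741e-05
  stratum East: (1140/2700)²·1.5²/81 = 0.00495199
  stratum West: (580/2700)²·2.5²/65 = 0.00443706
V_st = 0.0111856
V_srs = s²/n = 4.204/221 = 0.0190226
deff = V_st / V_srs = 0.0111856/0.0190226 = 0.5880

deff ≈ 0.588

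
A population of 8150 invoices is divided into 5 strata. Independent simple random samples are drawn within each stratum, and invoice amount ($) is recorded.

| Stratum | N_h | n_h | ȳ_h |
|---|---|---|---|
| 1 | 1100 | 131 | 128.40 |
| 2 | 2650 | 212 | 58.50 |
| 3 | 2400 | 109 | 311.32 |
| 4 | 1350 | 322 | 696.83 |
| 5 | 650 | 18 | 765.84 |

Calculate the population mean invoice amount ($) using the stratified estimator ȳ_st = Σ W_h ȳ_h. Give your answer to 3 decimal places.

ȳ_st ≈ 304.534

N = Σ N_h = 8150. Stratum weights W_h = N_h/N.
ȳ_st = (1100·128.40 + 2650·58.50 + 2400·311.32 + 1350·696.83 + 650·765.84) / 8150 = 304.53368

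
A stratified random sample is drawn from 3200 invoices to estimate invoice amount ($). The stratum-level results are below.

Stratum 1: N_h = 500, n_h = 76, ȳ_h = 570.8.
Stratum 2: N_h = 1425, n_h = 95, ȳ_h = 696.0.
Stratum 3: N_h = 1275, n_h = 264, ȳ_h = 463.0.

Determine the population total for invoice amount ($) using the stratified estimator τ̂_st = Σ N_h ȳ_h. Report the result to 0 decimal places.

τ̂_st = Σ N_h ȳ_h = 500·570.8 + 1425·696.0 + 1275·463.0 = 1867525

τ̂_st ≈ 1867525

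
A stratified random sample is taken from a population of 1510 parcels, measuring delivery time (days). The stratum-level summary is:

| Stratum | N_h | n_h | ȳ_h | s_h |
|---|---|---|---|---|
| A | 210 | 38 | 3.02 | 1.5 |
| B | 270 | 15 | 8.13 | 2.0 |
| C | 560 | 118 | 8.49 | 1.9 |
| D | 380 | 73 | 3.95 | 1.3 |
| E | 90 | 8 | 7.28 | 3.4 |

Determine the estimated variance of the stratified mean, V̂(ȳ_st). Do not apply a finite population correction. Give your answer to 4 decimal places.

V̂(ȳ_st) = Σ W_h² s_h²/n_h, with W_h = N_h/N and N = 1510:
  stratum A: (210/1510)²·1.5²/38 = 0.00114521
  stratum B: (270/1510)²·2.0²/15 = 0.00852594
  stratum C: (560/1510)²·1.9²/118 = 0.00420773
  stratum D: (380/1510)²·1.3²/73 = 0.00146615
  stratum E: (90/1510)²·3.4²/8 = 0.00513333
V̂(ȳ_st) = 0.0204783

V̂(ȳ_st) ≈ 0.0205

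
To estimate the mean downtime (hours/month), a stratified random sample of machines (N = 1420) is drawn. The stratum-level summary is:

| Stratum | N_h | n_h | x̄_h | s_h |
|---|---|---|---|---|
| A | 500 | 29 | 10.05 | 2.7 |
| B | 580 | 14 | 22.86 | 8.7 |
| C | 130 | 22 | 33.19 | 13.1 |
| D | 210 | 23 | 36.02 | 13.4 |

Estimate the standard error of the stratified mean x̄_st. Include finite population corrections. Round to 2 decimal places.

V̂(x̄_st) = Σ W_h² (1 − n_h/N_h) s_h²/n_h, with W_h = N_h/N and N = 1420:
  stratum A: (500/1420)²·(1 − 29/500)·2.7²/29 = 0.0293592
  stratum B: (580/1420)²·(1 − 14/580)·8.7²/14 = 0.880194
  stratum C: (130/1420)²·(1 − 22/130)·13.1²/22 = 0.0543138
  stratum D: (210/1420)²·(1 − 23/210)·13.4²/23 = 0.152043
V̂(x̄_st) = 1.11591
SE(x̄_st) = √1.11591 = 1.05637

SE(x̄_st) ≈ 1.06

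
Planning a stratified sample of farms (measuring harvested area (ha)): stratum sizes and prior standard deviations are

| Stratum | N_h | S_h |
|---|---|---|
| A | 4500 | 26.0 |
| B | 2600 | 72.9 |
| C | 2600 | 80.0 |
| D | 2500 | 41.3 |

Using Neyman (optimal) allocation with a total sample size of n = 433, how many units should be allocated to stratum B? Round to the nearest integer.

Neyman allocation: n_h = n · N_h S_h / Σ N_i S_i, with n = 433.
  stratum A: N_h·S_h = 4500·26.0 = 117000.00
  stratum B: N_h·S_h = 2600·72.9 = 189540.00
  stratum C: N_h·S_h = 2600·80.0 = 208000.00
  stratum D: N_h·S_h = 2500·41.3 = 103250.00
Σ N_h S_h = 617790.00
n for stratum B = 433·189540.00/617790.00 = 132.846 → 133

133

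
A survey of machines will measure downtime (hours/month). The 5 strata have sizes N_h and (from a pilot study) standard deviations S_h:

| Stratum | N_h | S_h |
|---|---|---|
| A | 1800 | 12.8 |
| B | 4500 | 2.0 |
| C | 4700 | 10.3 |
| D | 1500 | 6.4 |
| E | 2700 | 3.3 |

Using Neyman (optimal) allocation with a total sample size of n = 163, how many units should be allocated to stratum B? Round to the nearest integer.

15

Neyman allocation: n_h = n · N_h S_h / Σ N_i S_i, with n = 163.
  stratum A: N_h·S_h = 1800·12.8 = 23040.00
  stratum B: N_h·S_h = 4500·2.0 = 9000.00
  stratum C: N_h·S_h = 4700·10.3 = 48410.00
  stratum D: N_h·S_h = 1500·6.4 = 9600.00
  stratum E: N_h·S_h = 2700·3.3 = 8910.00
Σ N_h S_h = 98960.00
n for stratum B = 163·9000.00/98960.00 = 14.824 → 15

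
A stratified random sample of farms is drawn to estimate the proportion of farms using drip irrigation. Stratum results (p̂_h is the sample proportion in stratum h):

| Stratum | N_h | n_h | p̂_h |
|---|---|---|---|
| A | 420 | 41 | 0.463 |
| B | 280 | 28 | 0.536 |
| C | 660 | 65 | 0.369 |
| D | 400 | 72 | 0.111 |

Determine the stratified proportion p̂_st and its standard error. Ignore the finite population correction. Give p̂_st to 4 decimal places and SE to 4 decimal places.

p̂_st ≈ 0.3594, SE ≈ 0.0342

N = 1760; stratum weights W_h = N_h/N.
p̂_st = Σ W_h p̂_h = (420·0.463 + 280·0.536 + 660·0.369 + 400·0.111)/1760 = 0.35936
V̂(p̂_st) = Σ W_h² p̂_h(1−p̂_h)/(n_h−1):
  stratum A: (420/1760)²·0.463·0.537/40 = 0.000353972
  stratum B: (280/1760)²·0.536·0.464/27 = 0.000233136
  stratum C: (660/1760)²·0.369·0.631/64 = 0.000511609
  stratum D: (400/1760)²·0.111·0.889/71 = 7.17895e-05
V̂(p̂_st) = 0.00117051; SE = √V̂ = 0.0342127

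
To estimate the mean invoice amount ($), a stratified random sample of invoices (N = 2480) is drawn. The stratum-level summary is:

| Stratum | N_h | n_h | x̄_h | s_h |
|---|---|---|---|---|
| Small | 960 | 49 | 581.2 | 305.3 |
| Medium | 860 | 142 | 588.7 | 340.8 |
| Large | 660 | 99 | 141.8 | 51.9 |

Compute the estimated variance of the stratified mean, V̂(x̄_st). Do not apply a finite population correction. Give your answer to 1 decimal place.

V̂(x̄_st) = Σ W_h² s_h²/n_h, with W_h = N_h/N and N = 2480:
  stratum Small: (960/2480)²·305.3²/49 = 285.034
  stratum Medium: (860/2480)²·340.8²/142 = 98.3568
  stratum Large: (660/2480)²·51.9²/99 = 1.92701
V̂(x̄_st) = 385.318

V̂(x̄_st) ≈ 385.3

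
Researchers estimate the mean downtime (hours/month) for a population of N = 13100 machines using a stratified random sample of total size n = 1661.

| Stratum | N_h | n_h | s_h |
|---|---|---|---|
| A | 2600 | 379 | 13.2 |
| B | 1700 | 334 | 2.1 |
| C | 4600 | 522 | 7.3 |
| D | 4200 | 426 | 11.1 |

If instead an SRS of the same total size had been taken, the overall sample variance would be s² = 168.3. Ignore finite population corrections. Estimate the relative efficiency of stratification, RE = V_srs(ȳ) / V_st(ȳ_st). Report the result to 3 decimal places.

V̂(ȳ_st) = Σ W_h² s_h²/n_h, with W_h = N_h/N and N = 13100:
  stratum A: (2600/13100)²·13.2²/379 = 0.0181098
  stratum B: (1700/13100)²·2.1²/334 = 0.000222355
  stratum C: (4600/13100)²·7.3²/522 = 0.0125878
  stratum D: (4200/13100)²·11.1²/426 = 0.0297298
V_st = 0.0606497
V_srs = s²/n = 168.3/1661 = 0.101325
Relative efficiency = V_srs / V_st = 0.101325/0.0606497 = 1.6707

RE ≈ 1.671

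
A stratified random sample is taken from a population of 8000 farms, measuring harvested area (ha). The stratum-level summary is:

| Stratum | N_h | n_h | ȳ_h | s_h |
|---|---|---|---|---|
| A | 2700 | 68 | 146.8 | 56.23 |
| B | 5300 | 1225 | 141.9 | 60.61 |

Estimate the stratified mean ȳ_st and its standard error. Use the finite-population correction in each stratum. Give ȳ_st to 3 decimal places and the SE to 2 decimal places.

ȳ_st ≈ 143.554, SE ≈ 2.48

ȳ_st = Σ W_h ȳ_h = (2700·146.8 + 5300·141.9)/8000 = 143.55375
V̂(ȳ_st) = Σ W_h² (1 − n_h/N_h) s_h²/n_h, with W_h = N_h/N and N = 8000:
  stratum A: (2700/8000)²·(1 − 68/2700)·56.23²/68 = 5.16294
  stratum B: (5300/8000)²·(1 − 1225/5300)·60.61²/1225 = 1.01199
V̂(ȳ_st) = 6.17493
SE(ȳ_st) = √6.17493 = 2.48494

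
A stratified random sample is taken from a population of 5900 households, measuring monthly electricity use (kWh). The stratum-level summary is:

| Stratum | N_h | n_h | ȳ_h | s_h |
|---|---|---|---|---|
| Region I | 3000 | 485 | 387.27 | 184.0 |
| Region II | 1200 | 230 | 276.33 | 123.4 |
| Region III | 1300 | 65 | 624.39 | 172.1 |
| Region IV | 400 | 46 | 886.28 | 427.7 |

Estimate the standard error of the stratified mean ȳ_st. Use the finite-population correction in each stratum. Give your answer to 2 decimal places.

SE(ȳ_st) ≈ 7.38

V̂(ȳ_st) = Σ W_h² (1 − n_h/N_h) s_h²/n_h, with W_h = N_h/N and N = 5900:
  stratum Region I: (3000/5900)²·(1 − 485/3000)·184.0²/485 = 15.1304
  stratum Region II: (1200/5900)²·(1 − 230/1200)·123.4²/230 = 2.21387
  stratum Region III: (1300/5900)²·(1 − 65/1300)·172.1²/65 = 21.0162
  stratum Region IV: (400/5900)²·(1 − 46/400)·427.7²/46 = 16.1763
V̂(ȳ_st) = 54.5368
SE(ȳ_st) = √54.5368 = 7.3849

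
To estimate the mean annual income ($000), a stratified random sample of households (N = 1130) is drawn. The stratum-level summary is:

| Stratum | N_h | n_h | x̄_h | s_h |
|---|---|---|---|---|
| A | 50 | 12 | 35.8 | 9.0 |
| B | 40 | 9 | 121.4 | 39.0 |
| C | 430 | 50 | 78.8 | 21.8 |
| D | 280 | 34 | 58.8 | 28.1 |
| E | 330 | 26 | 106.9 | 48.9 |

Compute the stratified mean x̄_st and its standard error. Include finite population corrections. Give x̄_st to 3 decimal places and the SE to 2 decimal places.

x̄_st = Σ W_h x̄_h = (50·35.8 + 40·121.4 + 430·78.8 + 280·58.8 + 330·106.9)/1130 = 81.65575
V̂(x̄_st) = Σ W_h² (1 − n_h/N_h) s_h²/n_h, with W_h = N_h/N and N = 1130:
  stratum A: (50/1130)²·(1 − 12/50)·9.0²/12 = 0.0100439
  stratum B: (40/1130)²·(1 − 9/40)·39.0²/9 = 0.164116
  stratum C: (430/1130)²·(1 − 50/430)·21.8²/50 = 1.21629
  stratum D: (280/1130)²·(1 − 34/280)·28.1²/34 = 1.25277
  stratum E: (330/1130)²·(1 − 26/330)·48.9²/26 = 7.22562
V̂(x̄_st) = 9.86884
SE(x̄_st) = √9.86884 = 3.14147

x̄_st ≈ 81.656, SE ≈ 3.14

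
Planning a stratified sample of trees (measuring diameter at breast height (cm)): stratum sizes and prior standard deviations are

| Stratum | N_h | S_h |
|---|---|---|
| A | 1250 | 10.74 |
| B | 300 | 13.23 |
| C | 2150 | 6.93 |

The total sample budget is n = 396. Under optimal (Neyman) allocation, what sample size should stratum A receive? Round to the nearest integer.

Neyman allocation: n_h = n · N_h S_h / Σ N_i S_i, with n = 396.
  stratum A: N_h·S_h = 1250·10.74 = 13425.00
  stratum B: N_h·S_h = 300·13.23 = 3969.00
  stratum C: N_h·S_h = 2150·6.93 = 14899.50
Σ N_h S_h = 32293.50
n for stratum A = 396·13425.00/32293.50 = 164.624 → 165

165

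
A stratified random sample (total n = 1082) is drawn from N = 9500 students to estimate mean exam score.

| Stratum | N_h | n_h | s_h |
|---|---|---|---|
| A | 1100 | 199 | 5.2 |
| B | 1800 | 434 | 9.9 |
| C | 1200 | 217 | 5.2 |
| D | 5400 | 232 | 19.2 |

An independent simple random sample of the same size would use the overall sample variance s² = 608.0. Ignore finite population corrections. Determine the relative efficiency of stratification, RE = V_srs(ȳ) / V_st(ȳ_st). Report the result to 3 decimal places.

RE ≈ 1.070

V̂(ȳ_st) = Σ W_h² s_h²/n_h, with W_h = N_h/N and N = 9500:
  stratum A: (1100/9500)²·5.2²/199 = 0.00182176
  stratum B: (1800/9500)²·9.9²/434 = 0.00810734
  stratum C: (1200/9500)²·5.2²/217 = 0.00198821
  stratum D: (5400/9500)²·19.2²/232 = 0.513399
V_st = 0.525316
V_srs = s²/n = 608.0/1082 = 0.561922
Relative efficiency = V_srs / V_st = 0.561922/0.525316 = 1.0697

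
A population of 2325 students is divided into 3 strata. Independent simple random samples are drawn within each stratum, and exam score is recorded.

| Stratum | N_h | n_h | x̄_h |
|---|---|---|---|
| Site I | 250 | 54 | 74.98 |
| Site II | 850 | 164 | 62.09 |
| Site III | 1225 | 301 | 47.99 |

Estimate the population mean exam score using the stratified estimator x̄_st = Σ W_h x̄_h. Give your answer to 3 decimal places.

x̄_st ≈ 56.047

N = Σ N_h = 2325. Stratum weights W_h = N_h/N.
x̄_st = (250·74.98 + 850·62.09 + 1225·47.99) / 2325 = 56.04699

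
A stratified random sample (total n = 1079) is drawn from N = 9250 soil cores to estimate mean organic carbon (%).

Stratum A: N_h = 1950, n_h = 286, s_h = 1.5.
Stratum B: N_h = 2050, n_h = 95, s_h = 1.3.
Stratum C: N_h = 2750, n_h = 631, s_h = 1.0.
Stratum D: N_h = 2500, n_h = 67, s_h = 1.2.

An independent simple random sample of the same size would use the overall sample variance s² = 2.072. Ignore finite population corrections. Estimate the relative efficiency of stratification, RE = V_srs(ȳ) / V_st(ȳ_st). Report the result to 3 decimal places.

RE ≈ 0.655

V̂(ȳ_st) = Σ W_h² s_h²/n_h, with W_h = N_h/N and N = 9250:
  stratum A: (1950/9250)²·1.5²/286 = 0.000349625
  stratum B: (2050/9250)²·1.3²/95 = 0.00087375
  stratum C: (2750/9250)²·1.0²/631 = 0.000140072
  stratum D: (2500/9250)²·1.2²/67 = 0.00156994
V_st = 0.00293339
V_srs = s²/n = 2.072/1079 = 0.0019203
Relative efficiency = V_srs / V_st = 0.0019203/0.00293339 = 0.6546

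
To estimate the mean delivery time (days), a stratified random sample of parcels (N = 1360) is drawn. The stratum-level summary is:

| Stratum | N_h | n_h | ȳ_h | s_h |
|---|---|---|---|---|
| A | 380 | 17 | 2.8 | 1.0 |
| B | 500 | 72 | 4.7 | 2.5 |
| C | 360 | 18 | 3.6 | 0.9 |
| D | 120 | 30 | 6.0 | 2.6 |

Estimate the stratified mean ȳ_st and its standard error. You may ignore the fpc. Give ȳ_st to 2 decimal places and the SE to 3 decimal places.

ȳ_st ≈ 3.99, SE ≈ 0.146

ȳ_st = Σ W_h ȳ_h = (380·2.8 + 500·4.7 + 360·3.6 + 120·6.0)/1360 = 3.99265
V̂(ȳ_st) = Σ W_h² s_h²/n_h, with W_h = N_h/N and N = 1360:
  stratum A: (380/1360)²·1.0²/17 = 0.00459241
  stratum B: (500/1360)²·2.5²/72 = 0.011733
  stratum C: (360/1360)²·0.9²/18 = 0.00315311
  stratum D: (120/1360)²·2.6²/30 = 0.00175433
V̂(ȳ_st) = 0.0212329
SE(ȳ_st) = √0.0212329 = 0.145715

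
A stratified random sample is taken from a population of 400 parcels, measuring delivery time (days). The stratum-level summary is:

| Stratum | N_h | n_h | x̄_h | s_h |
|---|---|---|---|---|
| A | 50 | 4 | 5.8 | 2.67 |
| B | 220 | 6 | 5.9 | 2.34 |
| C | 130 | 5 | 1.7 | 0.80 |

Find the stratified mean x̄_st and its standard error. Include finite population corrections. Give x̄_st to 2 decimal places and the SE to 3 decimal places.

x̄_st ≈ 4.52, SE ≈ 0.554

x̄_st = Σ W_h x̄_h = (50·5.8 + 220·5.9 + 130·1.7)/400 = 4.52250
V̂(x̄_st) = Σ W_h² (1 − n_h/N_h) s_h²/n_h, with W_h = N_h/N and N = 400:
  stratum A: (50/400)²·(1 − 4/50)·2.67²/4 = 0.0256195
  stratum B: (220/400)²·(1 − 6/220)·2.34²/6 = 0.268533
  stratum C: (130/400)²·(1 − 5/130)·0.80²/5 = 0.013
V̂(x̄_st) = 0.307152
SE(x̄_st) = √0.307152 = 0.554213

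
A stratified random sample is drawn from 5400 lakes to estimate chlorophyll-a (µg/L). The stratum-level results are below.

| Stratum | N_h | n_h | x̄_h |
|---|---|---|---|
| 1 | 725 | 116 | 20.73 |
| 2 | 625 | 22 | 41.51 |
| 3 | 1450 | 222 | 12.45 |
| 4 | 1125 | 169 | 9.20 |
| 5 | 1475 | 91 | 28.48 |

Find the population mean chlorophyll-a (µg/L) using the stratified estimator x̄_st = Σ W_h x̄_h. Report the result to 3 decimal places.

x̄_st ≈ 20.627

N = Σ N_h = 5400. Stratum weights W_h = N_h/N.
x̄_st = (725·20.73 + 625·41.51 + 1450·12.45 + 1125·9.20 + 1475·28.48) / 5400 = 20.62657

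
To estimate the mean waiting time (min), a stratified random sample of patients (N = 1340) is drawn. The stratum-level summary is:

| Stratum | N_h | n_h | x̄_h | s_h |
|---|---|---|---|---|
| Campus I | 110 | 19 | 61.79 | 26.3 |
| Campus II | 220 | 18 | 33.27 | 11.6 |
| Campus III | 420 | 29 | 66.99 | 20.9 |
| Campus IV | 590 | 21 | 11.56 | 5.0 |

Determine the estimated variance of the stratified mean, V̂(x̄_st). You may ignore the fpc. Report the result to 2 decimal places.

V̂(x̄_st) ≈ 2.16

V̂(x̄_st) = Σ W_h² s_h²/n_h, with W_h = N_h/N and N = 1340:
  stratum Campus I: (110/1340)²·26.3²/19 = 0.24532
  stratum Campus II: (220/1340)²·11.6²/18 = 0.201502
  stratum Campus III: (420/1340)²·20.9²/29 = 1.47973
  stratum Campus IV: (590/1340)²·5.0²/21 = 0.230789
V̂(x̄_st) = 2.15735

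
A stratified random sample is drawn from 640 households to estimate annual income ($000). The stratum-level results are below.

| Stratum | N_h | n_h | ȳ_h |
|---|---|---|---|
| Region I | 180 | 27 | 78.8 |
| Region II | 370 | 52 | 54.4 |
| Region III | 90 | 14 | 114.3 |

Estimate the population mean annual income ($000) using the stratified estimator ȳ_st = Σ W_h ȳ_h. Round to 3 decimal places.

ȳ_st ≈ 69.686

N = Σ N_h = 640. Stratum weights W_h = N_h/N.
ȳ_st = (180·78.8 + 370·54.4 + 90·114.3) / 640 = 69.68594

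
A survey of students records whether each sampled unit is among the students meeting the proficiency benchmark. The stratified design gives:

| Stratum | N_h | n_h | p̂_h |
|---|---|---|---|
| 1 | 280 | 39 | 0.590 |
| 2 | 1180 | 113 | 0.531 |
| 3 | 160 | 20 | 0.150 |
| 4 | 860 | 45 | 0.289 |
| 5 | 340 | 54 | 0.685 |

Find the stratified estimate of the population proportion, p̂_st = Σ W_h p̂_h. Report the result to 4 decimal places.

N = 2820; stratum weights W_h = N_h/N.
p̂_st = Σ W_h p̂_h = (280·0.590 + 1180·0.531 + 160·0.150 + 860·0.289 + 340·0.685)/2820 = 0.46001

p̂_st ≈ 0.4600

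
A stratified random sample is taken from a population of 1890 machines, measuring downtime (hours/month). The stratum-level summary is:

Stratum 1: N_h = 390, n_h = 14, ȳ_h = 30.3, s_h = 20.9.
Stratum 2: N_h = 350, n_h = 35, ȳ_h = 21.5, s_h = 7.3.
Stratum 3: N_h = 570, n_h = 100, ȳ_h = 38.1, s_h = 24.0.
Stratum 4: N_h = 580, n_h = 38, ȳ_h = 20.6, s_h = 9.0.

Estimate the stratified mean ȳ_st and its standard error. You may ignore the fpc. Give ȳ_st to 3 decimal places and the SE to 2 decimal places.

ȳ_st ≈ 28.046, SE ≈ 1.45

ȳ_st = Σ W_h ȳ_h = (390·30.3 + 350·21.5 + 570·38.1 + 580·20.6)/1890 = 28.04603
V̂(ȳ_st) = Σ W_h² s_h²/n_h, with W_h = N_h/N and N = 1890:
  stratum 1: (390/1890)²·20.9²/14 = 1.32853
  stratum 2: (350/1890)²·7.3²/35 = 0.0522144
  stratum 3: (570/1890)²·24.0²/100 = 0.5239
  stratum 4: (580/1890)²·9.0²/38 = 0.20074
V̂(ȳ_st) = 2.10538
SE(ȳ_st) = √2.10538 = 1.45099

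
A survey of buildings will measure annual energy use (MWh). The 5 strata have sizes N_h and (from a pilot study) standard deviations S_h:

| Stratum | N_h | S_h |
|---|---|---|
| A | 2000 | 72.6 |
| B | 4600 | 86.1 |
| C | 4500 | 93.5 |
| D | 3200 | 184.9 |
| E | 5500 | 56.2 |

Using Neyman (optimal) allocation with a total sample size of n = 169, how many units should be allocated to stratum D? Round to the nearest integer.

Neyman allocation: n_h = n · N_h S_h / Σ N_i S_i, with n = 169.
  stratum A: N_h·S_h = 2000·72.6 = 145200.00
  stratum B: N_h·S_h = 4600·86.1 = 396060.00
  stratum C: N_h·S_h = 4500·93.5 = 420750.00
  stratum D: N_h·S_h = 3200·184.9 = 591680.00
  stratum E: N_h·S_h = 5500·56.2 = 309100.00
Σ N_h S_h = 1862790.00
n for stratum D = 169·591680.00/1862790.00 = 53.680 → 54

54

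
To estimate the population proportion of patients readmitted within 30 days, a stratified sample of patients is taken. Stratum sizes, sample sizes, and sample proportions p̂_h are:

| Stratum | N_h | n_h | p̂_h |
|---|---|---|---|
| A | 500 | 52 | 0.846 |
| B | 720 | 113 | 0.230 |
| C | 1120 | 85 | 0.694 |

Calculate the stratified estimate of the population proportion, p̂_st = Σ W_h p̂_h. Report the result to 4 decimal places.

p̂_st ≈ 0.5837

N = 2340; stratum weights W_h = N_h/N.
p̂_st = Σ W_h p̂_h = (500·0.846 + 720·0.230 + 1120·0.694)/2340 = 0.58371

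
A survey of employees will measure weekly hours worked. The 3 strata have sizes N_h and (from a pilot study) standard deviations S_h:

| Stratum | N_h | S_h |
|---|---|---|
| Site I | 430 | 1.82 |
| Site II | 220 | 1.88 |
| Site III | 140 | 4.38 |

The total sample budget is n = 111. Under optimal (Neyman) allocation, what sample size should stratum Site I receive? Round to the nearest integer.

48

Neyman allocation: n_h = n · N_h S_h / Σ N_i S_i, with n = 111.
  stratum Site I: N_h·S_h = 430·1.82 = 782.60
  stratum Site II: N_h·S_h = 220·1.88 = 413.60
  stratum Site III: N_h·S_h = 140·4.38 = 613.20
Σ N_h S_h = 1809.40
n for stratum Site I = 111·782.60/1809.40 = 48.010 → 48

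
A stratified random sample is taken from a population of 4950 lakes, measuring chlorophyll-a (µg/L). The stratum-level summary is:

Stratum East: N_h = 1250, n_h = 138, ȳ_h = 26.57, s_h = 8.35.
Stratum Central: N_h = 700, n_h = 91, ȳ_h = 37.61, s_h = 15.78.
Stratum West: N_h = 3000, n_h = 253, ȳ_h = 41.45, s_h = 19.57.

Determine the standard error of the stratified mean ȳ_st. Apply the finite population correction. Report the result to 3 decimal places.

V̂(ȳ_st) = Σ W_h² (1 − n_h/N_h) s_h²/n_h, with W_h = N_h/N and N = 4950:
  stratum East: (1250/4950)²·(1 − 138/1250)·8.35²/138 = 0.0286615
  stratum Central: (700/4950)²·(1 − 91/700)·15.78²/91 = 0.0476077
  stratum West: (3000/4950)²·(1 − 253/3000)·19.57²/253 = 0.509132
V̂(ȳ_st) = 0.585401
SE(ȳ_st) = √0.585401 = 0.765115

SE(ȳ_st) ≈ 0.765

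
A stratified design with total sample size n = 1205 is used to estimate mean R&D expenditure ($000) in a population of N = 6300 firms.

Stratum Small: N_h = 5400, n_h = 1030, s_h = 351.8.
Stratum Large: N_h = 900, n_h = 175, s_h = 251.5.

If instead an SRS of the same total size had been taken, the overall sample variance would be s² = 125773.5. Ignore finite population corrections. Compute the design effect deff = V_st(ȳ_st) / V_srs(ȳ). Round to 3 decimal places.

deff ≈ 0.916

V̂(ȳ_st) = Σ W_h² s_h²/n_h, with W_h = N_h/N and N = 6300:
  stratum Small: (5400/6300)²·351.8²/1030 = 88.2797
  stratum Large: (900/6300)²·251.5²/175 = 7.37636
V_st = 95.6561
V_srs = s²/n = 125773.5/1205 = 104.376
deff = V_st / V_srs = 95.6561/104.376 = 0.9165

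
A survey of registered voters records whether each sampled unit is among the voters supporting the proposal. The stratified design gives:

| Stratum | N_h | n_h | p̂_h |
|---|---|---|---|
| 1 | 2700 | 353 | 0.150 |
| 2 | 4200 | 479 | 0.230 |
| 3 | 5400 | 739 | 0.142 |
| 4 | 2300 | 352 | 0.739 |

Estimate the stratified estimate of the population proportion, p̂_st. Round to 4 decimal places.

N = 14600; stratum weights W_h = N_h/N.
p̂_st = Σ W_h p̂_h = (2700·0.150 + 4200·0.230 + 5400·0.142 + 2300·0.739)/14600 = 0.26284

p̂_st ≈ 0.2628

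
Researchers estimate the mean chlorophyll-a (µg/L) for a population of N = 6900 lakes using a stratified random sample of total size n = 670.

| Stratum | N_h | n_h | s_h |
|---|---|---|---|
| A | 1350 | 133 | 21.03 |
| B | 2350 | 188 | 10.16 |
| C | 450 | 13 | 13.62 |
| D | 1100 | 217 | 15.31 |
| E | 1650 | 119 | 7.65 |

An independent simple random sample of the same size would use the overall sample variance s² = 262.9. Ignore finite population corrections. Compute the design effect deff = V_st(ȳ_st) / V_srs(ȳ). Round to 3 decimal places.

V̂(ȳ_st) = Σ W_h² s_h²/n_h, with W_h = N_h/N and N = 6900:
  stratum A: (1350/6900)²·21.03²/133 = 0.127291
  stratum B: (2350/6900)²·10.16²/188 = 0.0636894
  stratum C: (450/6900)²·13.62²/13 = 0.0606929
  stratum D: (1100/6900)²·15.31²/217 = 0.0274522
  stratum E: (1650/6900)²·7.65²/119 = 0.028122
V_st = 0.307247
V_srs = s²/n = 262.9/670 = 0.392388
deff = V_st / V_srs = 0.307247/0.392388 = 0.7830

deff ≈ 0.783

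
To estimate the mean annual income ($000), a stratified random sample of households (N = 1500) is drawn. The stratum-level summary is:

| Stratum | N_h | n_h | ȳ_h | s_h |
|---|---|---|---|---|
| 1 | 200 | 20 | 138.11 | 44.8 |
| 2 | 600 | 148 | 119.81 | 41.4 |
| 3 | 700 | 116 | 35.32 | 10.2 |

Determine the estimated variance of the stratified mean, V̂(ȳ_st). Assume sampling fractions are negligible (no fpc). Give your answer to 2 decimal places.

V̂(ȳ_st) = Σ W_h² s_h²/n_h, with W_h = N_h/N and N = 1500:
  stratum 1: (200/1500)²·44.8²/20 = 1.78404
  stratum 2: (600/1500)²·41.4²/148 = 1.85293
  stratum 3: (700/1500)²·10.2²/116 = 0.195324
V̂(ȳ_st) = 3.83229

V̂(ȳ_st) ≈ 3.83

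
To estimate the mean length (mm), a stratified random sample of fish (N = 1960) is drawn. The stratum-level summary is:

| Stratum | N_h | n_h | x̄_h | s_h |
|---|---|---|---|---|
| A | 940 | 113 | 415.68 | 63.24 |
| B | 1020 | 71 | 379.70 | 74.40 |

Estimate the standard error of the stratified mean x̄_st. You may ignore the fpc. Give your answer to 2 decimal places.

SE(x̄_st) ≈ 5.41

V̂(x̄_st) = Σ W_h² s_h²/n_h, with W_h = N_h/N and N = 1960:
  stratum A: (940/1960)²·63.24²/113 = 8.14046
  stratum B: (1020/1960)²·74.40²/71 = 21.1143
V̂(x̄_st) = 29.2547
SE(x̄_st) = √29.2547 = 5.40876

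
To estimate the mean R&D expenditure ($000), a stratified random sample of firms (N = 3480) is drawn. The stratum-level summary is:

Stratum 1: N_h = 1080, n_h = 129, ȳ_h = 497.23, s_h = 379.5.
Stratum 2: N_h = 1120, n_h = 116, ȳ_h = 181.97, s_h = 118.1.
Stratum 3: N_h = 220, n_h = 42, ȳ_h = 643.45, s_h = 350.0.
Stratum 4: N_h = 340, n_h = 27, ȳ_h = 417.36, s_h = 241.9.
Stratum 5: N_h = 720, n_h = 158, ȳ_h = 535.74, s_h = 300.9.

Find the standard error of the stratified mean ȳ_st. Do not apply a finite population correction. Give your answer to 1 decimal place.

SE(ȳ_st) ≈ 13.3

V̂(ȳ_st) = Σ W_h² s_h²/n_h, with W_h = N_h/N and N = 3480:
  stratum 1: (1080/3480)²·379.5²/129 = 107.528
  stratum 2: (1120/3480)²·118.1²/116 = 12.4543
  stratum 3: (220/3480)²·350.0²/42 = 11.6566
  stratum 4: (340/3480)²·241.9²/27 = 20.6875
  stratum 5: (720/3480)²·300.9²/158 = 24.5298
V̂(ȳ_st) = 176.857
SE(ȳ_st) = √176.857 = 13.2987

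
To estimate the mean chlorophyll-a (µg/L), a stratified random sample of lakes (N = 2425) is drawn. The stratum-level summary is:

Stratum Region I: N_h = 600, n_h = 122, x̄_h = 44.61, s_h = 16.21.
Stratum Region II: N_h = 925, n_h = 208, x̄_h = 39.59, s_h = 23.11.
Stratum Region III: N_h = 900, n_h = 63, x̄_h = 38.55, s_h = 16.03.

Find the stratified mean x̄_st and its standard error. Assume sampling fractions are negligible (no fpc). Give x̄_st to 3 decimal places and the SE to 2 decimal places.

x̄_st = Σ W_h x̄_h = (600·44.61 + 925·39.59 + 900·38.55)/2425 = 40.44608
V̂(x̄_st) = Σ W_h² s_h²/n_h, with W_h = N_h/N and N = 2425:
  stratum Region I: (600/2425)²·16.21²/122 = 0.131852
  stratum Region II: (925/2425)²·23.11²/208 = 0.373591
  stratum Region III: (900/2425)²·16.03²/63 = 0.561808
V̂(x̄_st) = 1.06725
SE(x̄_st) = √1.06725 = 1.03308

x̄_st ≈ 40.446, SE ≈ 1.03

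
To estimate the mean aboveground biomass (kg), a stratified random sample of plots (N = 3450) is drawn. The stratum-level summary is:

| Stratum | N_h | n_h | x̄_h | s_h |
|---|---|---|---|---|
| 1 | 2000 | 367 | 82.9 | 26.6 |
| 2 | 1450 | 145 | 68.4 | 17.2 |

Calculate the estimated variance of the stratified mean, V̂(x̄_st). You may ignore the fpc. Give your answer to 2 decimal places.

V̂(x̄_st) = Σ W_h² s_h²/n_h, with W_h = N_h/N and N = 3450:
  stratum 1: (2000/3450)²·26.6²/367 = 0.647916
  stratum 2: (1450/3450)²·17.2²/145 = 0.360402
V̂(x̄_st) = 1.00832

V̂(x̄_st) ≈ 1.01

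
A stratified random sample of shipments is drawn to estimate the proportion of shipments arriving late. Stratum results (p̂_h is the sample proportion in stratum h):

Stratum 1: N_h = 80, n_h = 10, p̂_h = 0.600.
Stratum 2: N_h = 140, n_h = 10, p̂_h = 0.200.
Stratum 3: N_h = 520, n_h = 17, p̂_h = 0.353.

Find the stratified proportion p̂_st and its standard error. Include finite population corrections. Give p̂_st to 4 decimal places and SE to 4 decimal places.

N = 740; stratum weights W_h = N_h/N.
p̂_st = Σ W_h p̂_h = (80·0.600 + 140·0.200 + 520·0.353)/740 = 0.35076
V̂(p̂_st) = Σ W_h² (1 − n_h/N_h) p̂_h(1−p̂_h)/(n_h−1):
  stratum 1: (80/740)²·(1 − 10/80)·0.600·0.400/9 = 0.000272705
  stratum 2: (140/740)²·(1 − 10/140)·0.200·0.800/9 = 0.000590861
  stratum 3: (520/740)²·(1 − 17/520)·0.353·0.647/16 = 0.00681816
V̂(p̂_st) = 0.00768172; SE = √V̂ = 0.0876454

p̂_st ≈ 0.3508, SE ≈ 0.0876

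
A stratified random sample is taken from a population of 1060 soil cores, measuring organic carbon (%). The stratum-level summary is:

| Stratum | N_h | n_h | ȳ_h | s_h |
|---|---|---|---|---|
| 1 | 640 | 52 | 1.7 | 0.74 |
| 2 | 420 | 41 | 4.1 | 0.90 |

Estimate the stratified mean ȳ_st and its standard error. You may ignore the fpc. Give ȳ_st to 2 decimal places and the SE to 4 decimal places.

ȳ_st ≈ 2.65, SE ≈ 0.0833

ȳ_st = Σ W_h ȳ_h = (640·1.7 + 420·4.1)/1060 = 2.65094
V̂(ȳ_st) = Σ W_h² s_h²/n_h, with W_h = N_h/N and N = 1060:
  stratum 1: (640/1060)²·0.74²/52 = 0.00383891
  stratum 2: (420/1060)²·0.90²/41 = 0.00310162
V̂(ȳ_st) = 0.00694053
SE(ȳ_st) = √0.00694053 = 0.0833098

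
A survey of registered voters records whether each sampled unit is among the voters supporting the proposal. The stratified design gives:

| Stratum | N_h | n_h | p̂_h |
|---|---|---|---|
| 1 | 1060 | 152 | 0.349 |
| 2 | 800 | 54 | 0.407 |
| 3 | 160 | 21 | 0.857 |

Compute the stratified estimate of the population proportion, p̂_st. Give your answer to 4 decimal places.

N = 2020; stratum weights W_h = N_h/N.
p̂_st = Σ W_h p̂_h = (1060·0.349 + 800·0.407 + 160·0.857)/2020 = 0.41221

p̂_st ≈ 0.4122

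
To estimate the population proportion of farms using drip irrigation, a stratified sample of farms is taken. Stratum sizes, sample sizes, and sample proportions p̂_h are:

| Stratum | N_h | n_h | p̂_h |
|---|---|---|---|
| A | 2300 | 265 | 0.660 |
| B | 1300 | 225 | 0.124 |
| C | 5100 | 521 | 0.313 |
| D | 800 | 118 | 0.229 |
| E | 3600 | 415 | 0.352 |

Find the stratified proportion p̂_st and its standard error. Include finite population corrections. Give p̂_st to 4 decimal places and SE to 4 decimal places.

N = 13100; stratum weights W_h = N_h/N.
p̂_st = Σ W_h p̂_h = (2300·0.660 + 1300·0.124 + 5100·0.313 + 800·0.229 + 3600·0.352)/13100 = 0.36076
V̂(p̂_st) = Σ W_h² (1 − n_h/N_h) p̂_h(1−p̂_h)/(n_h−1):
  stratum A: (2300/13100)²·(1 − 265/2300)·0.660·0.340/264 = 2.31829e-05
  stratum B: (1300/13100)²·(1 − 225/1300)·0.124·0.876/224 = 3.949e-06
  stratum C: (5100/13100)²·(1 − 521/5100)·0.313·0.687/520 = 5.62725e-05
  stratum D: (800/13100)²·(1 − 118/800)·0.229·0.771/117 = 4.79773e-06
  stratum E: (3600/13100)²·(1 − 415/3600)·0.352·0.648/414 = 3.68118e-05
V̂(p̂_st) = 0.000125014; SE = √V̂ = 0.011181

p̂_st ≈ 0.3608, SE ≈ 0.0112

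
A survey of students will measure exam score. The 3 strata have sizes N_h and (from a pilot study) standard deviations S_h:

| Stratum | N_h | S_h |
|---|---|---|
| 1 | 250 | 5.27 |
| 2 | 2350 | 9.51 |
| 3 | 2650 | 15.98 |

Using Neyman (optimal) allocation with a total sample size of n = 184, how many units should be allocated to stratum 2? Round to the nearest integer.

62

Neyman allocation: n_h = n · N_h S_h / Σ N_i S_i, with n = 184.
  stratum 1: N_h·S_h = 250·5.27 = 1317.50
  stratum 2: N_h·S_h = 2350·9.51 = 22348.50
  stratum 3: N_h·S_h = 2650·15.98 = 42347.00
Σ N_h S_h = 66013.00
n for stratum 2 = 184·22348.50/66013.00 = 62.293 → 62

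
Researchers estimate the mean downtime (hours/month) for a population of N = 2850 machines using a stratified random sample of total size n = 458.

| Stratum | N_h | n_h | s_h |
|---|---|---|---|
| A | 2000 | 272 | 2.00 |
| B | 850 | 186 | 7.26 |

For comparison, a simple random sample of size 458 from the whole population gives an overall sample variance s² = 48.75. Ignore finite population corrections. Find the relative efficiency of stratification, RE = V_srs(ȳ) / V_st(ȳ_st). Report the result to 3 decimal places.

V̂(ȳ_st) = Σ W_h² s_h²/n_h, with W_h = N_h/N and N = 2850:
  stratum A: (2000/2850)²·2.00²/272 = 0.00724205
  stratum B: (850/2850)²·7.26²/186 = 0.0252063
V_st = 0.0324483
V_srs = s²/n = 48.75/458 = 0.106441
Relative efficiency = V_srs / V_st = 0.106441/0.0324483 = 3.2803

RE ≈ 3.280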